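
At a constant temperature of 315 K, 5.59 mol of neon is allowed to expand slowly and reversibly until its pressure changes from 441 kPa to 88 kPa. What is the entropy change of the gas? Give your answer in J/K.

For an isothermal ideal gas ΔS_gas = nR ln(P₁/P₂) = 5.59 × 8.314 × ln(441/88) = 74.9 J/K.

ΔS_gas = 74.9 J/K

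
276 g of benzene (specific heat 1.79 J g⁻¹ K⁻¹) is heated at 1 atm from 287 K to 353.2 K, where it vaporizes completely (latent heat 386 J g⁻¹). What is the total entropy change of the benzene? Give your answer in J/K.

Warming step: ΔS₁ = m c ln(T_tr/T_i) = 276 × 1.79 × ln(353.2/287) = 102.5 J/K.
Phase change: ΔS₂ = +mL/T_tr = 276 × 386 / 353.2 = 301.6 J/K.
ΔS_total = (102.5) + (301.6) = 404 J/K.

ΔS = 404 J/K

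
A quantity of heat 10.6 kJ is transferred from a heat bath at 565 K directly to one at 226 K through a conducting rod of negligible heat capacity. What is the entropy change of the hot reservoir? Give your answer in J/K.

ΔS_hot = -18.8 J/K

The hot reservoir loses heat Q, so ΔS_hot = −Q/T_H = −10600/565 = -18.8 J/K.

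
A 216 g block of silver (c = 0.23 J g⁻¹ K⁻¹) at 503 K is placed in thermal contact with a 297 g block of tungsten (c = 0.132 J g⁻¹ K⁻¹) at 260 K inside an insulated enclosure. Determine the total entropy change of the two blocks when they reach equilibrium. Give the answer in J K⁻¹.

Energy balance: T_f = (m₁c₁T₁ + m₂c₂T₂)/(m₁c₁ + m₂c₂) = 395.82 K.
ΔS₁ = m₁c₁ ln(T_f/T₁) = 49.68 × ln(395.82/503) = -11.905 J/K.
ΔS₂ = m₂c₂ ln(T_f/T₂) = 39.204 × ln(395.82/260) = 16.477 J/K.
ΔS_total = -11.905 + 16.477 = 4.57 J/K.

ΔS_total = 4.57 J/K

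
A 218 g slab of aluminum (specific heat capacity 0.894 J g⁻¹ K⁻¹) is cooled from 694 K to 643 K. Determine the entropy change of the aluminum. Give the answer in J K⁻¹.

ΔS = ∫dQ_rev/T = m c ln(T₂/T₁) = 218 × 0.894 × ln(643/694) = -14.9 J/K.

ΔS = -14.9 J/K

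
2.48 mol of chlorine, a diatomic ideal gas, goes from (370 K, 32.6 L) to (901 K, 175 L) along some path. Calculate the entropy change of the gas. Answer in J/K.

ΔS = 80.5 J/K

Entropy is a state function: ΔS = nC_V ln(T₂/T₁) + nR ln(V₂/V₁), with C_V = 5R/2 = 20.79 J mol⁻¹ K⁻¹ for a diatomic ideal gas.
ΔS = 2.48 × [20.79 × ln(901/370) + 8.314 × ln(175/32.6)] = 80.5 J/K.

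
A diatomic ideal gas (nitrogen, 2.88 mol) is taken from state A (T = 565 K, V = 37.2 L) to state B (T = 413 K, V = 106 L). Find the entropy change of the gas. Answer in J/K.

Entropy is a state function: ΔS = nC_V ln(T₂/T₁) + nR ln(V₂/V₁), with C_V = 5R/2 = 20.79 J mol⁻¹ K⁻¹ for a diatomic ideal gas.
ΔS = 2.88 × [20.79 × ln(413/565) + 8.314 × ln(106/37.2)] = 6.31 J/K.

ΔS = 6.31 J/K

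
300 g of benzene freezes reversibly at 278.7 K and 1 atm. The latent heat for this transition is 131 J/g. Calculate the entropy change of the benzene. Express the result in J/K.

Heat released by the substance: Q = −mL = −300 × 131 = −39300 J.
At constant T, ΔS = Q_rev/T = −39300 / 278.7 = -141 J/K.

ΔS = -141 J/K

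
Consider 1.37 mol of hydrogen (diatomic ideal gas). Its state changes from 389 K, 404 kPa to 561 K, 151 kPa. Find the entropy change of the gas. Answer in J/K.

ΔS = nC_p ln(T₂/T₁) − nR ln(P₂/P₁), with C_p = 7R/2 = 29.1 J mol⁻¹ K⁻¹ for a diatomic ideal gas.
ΔS = 1.37 × [29.1 × ln(561/389) − 8.314 × ln(151/404)] = 25.8 J/K.

ΔS = 25.8 J/K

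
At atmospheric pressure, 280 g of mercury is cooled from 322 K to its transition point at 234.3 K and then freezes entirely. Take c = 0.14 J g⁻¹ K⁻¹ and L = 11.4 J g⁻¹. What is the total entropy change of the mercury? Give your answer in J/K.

Cooling step: ΔS₁ = m c ln(T_tr/T_i) = 280 × 0.14 × ln(234.3/322) = -12.46 J/K.
Phase change: ΔS₂ = −mL/T_tr = −280 × 11.4 / 234.3 = -13.62 J/K.
ΔS_total = (-12.46) + (-13.62) = -26.1 J/K.

ΔS = -26.1 J/K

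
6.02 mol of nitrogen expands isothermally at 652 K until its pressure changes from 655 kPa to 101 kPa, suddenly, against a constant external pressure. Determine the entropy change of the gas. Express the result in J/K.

ΔS_gas = 93.6 J/K

Entropy is a state function, so ΔS_gas depends only on the end states.
For an isothermal ideal gas ΔS_gas = nR ln(P₁/P₂) = 6.02 × 8.314 × ln(655/101) = 93.6 J/K.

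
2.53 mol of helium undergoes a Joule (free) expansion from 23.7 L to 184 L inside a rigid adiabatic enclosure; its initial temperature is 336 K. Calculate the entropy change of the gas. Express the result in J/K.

ΔS_gas = 43.1 J/K

For an ideal gas in free expansion Q = 0 and W = 0, so T is unchanged.
Entropy is a state function; using a reversible isothermal path, ΔS_gas = nR ln(V₂/V₁) = 2.53 × 8.314 × ln(184/23.7) = 43.1 J/K.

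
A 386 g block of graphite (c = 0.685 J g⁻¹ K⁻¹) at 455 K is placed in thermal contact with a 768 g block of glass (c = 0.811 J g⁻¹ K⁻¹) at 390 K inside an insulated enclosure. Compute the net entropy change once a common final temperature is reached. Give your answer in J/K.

Energy balance: T_f = (m₁c₁T₁ + m₂c₂T₂)/(m₁c₁ + m₂c₂) = 409.37 K.
ΔS₁ = m₁c₁ ln(T_f/T₁) = 264.41 × ln(409.37/455) = -27.94 J/K.
ΔS₂ = m₂c₂ ln(T_f/T₂) = 622.848 × ln(409.37/390) = 30.19 J/K.
ΔS_total = -27.94 + 30.19 = 2.25 J/K.

ΔS_total = 2.25 J/K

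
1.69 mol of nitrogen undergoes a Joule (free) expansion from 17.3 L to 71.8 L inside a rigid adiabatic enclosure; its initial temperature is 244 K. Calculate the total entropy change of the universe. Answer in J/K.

ΔS_universe = 20 J/K

No heat is exchanged and no work is done, so the ideal-gas temperature stays constant.
Entropy is a state function; using a reversible isothermal path, ΔS_gas = nR ln(V₂/V₁) = 1.69 × 8.314 × ln(71.8/17.3) = 20 J/K.
The insulated surroundings exchange no heat, so ΔS_surr = 0 and ΔS_universe = ΔS_gas.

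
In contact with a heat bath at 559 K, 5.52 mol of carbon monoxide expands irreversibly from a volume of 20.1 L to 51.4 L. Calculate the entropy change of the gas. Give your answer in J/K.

Entropy is a state function, so ΔS_gas depends only on the end states.
For an isothermal ideal gas ΔS_gas = nR ln(V₂/V₁) = 5.52 × 8.314 × ln(51.4/20.1) = 43.1 J/K.

ΔS_gas = 43.1 J/K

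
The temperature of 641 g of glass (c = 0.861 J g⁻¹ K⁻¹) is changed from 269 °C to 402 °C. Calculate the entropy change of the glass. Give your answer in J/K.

In kelvin: T₁ = 542.15 K, T₂ = 675.15 K. ΔS = ∫dQ_rev/T = m c ln(T₂/T₁) = 641 × 0.861 × ln(675.15/542.15) = 121 J/K.

ΔS = 121 J/K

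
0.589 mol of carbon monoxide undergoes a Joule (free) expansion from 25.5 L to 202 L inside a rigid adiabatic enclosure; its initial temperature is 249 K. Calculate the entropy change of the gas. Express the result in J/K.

ΔS_gas = 10.1 J/K

For an ideal gas in free expansion Q = 0 and W = 0, so T is unchanged.
Entropy is a state function; using a reversible isothermal path, ΔS_gas = nR ln(V₂/V₁) = 0.589 × 8.314 × ln(202/25.5) = 10.1 J/K.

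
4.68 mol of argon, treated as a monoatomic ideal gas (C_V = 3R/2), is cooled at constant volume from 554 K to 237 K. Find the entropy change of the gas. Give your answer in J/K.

ΔS = -49.6 J/K

At constant volume, ΔS = nC_V ln(T₂/T₁) with C_V = 3R/2 = 12.47 J mol⁻¹ K⁻¹.
ΔS = 4.68 × 12.47 × ln(237/554) = -49.6 J/K.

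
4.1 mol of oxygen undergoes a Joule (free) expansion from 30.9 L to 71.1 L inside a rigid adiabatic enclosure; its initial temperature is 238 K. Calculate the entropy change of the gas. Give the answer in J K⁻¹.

ΔS_gas = 28.4 J/K

For an ideal gas in free expansion Q = 0 and W = 0, so T is unchanged.
Entropy is a state function; using a reversible isothermal path, ΔS_gas = nR ln(V₂/V₁) = 4.1 × 8.314 × ln(71.1/30.9) = 28.4 J/K.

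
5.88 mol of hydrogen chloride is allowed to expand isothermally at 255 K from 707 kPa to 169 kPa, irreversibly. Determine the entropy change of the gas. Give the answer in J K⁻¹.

ΔS_gas = 70 J/K

Entropy is a state function, so ΔS_gas depends only on the end states.
For an isothermal ideal gas ΔS_gas = nR ln(P₁/P₂) = 5.88 × 8.314 × ln(707/169) = 70 J/K.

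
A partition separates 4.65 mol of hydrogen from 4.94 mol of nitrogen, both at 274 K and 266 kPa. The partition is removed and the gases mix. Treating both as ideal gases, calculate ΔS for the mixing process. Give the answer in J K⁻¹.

Mole fractions: x_A = 4.65/9.59 = 0.485, x_B = 0.515.
ΔS_mix = −R(n_A ln x_A + n_B ln x_B) = −8.314 × (4.65 ln 0.485 + 4.94 ln 0.515) = 55.2 J/K.

ΔS_mix = 55.2 J/K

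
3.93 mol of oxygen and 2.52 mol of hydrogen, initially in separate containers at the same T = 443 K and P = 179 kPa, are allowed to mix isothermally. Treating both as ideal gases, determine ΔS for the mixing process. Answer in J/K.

Mole fractions: x_A = 3.93/6.45 = 0.609, x_B = 0.391.
ΔS_mix = −R(n_A ln x_A + n_B ln x_B) = −8.314 × (3.93 ln 0.609 + 2.52 ln 0.391) = 35.9 J/K.

ΔS_mix = 35.9 J/K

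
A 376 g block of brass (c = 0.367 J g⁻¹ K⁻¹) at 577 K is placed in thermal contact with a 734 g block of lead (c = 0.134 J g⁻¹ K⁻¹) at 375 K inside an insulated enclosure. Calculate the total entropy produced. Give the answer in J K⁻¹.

ΔS_total = 5.17 J/K

Energy balance: T_f = (m₁c₁T₁ + m₂c₂T₂)/(m₁c₁ + m₂c₂) = 492.94 K.
ΔS₁ = m₁c₁ ln(T_f/T₁) = 137.992 × ln(492.94/577) = -21.73 J/K.
ΔS₂ = m₂c₂ ln(T_f/T₂) = 98.356 × ln(492.94/375) = 26.9 J/K.
ΔS_total = -21.73 + 26.9 = 5.17 J/K.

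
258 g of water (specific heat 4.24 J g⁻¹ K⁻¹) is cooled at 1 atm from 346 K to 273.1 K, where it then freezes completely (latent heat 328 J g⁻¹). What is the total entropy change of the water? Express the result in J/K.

ΔS = -569 J/K

Cooling step: ΔS₁ = m c ln(T_tr/T_i) = 258 × 4.24 × ln(273.1/346) = -258.8 J/K.
Phase change: ΔS₂ = −mL/T_tr = −258 × 328 / 273.1 = -309.9 J/K.
ΔS_total = (-258.8) + (-309.9) = -569 J/K.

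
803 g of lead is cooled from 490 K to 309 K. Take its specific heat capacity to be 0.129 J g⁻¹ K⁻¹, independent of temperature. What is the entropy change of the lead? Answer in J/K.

ΔS = -47.8 J/K

ΔS = ∫dQ_rev/T = m c ln(T₂/T₁) = 803 × 0.129 × ln(309/490) = -47.8 J/K.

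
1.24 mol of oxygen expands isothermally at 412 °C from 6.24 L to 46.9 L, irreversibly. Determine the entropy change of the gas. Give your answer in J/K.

ΔS_gas = 20.8 J/K

Entropy is a state function, so ΔS_gas depends only on the end states.
For an isothermal ideal gas ΔS_gas = nR ln(V₂/V₁) = 1.24 × 8.314 × ln(46.9/6.24) = 20.8 J/K.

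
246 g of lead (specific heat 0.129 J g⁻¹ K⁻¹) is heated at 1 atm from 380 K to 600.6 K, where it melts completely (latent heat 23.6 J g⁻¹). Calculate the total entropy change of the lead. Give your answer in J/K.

ΔS = 24.2 J/K

Warming step: ΔS₁ = m c ln(T_tr/T_i) = 246 × 0.129 × ln(600.6/380) = 14.53 J/K.
Phase change: ΔS₂ = +mL/T_tr = 246 × 23.6 / 600.6 = 9.666 J/K.
ΔS_total = (14.53) + (9.666) = 24.2 J/K.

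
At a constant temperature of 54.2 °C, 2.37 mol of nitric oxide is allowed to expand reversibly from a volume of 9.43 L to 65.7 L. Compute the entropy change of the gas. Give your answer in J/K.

For an isothermal ideal gas ΔS_gas = nR ln(V₂/V₁) = 2.37 × 8.314 × ln(65.7/9.43) = 38.2 J/K.

ΔS_gas = 38.2 J/K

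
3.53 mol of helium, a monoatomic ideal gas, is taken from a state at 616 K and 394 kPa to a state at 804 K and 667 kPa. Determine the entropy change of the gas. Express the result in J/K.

ΔS = nC_p ln(T₂/T₁) − nR ln(P₂/P₁), with C_p = 5R/2 = 20.79 J mol⁻¹ K⁻¹ for a monoatomic ideal gas.
ΔS = 3.53 × [20.79 × ln(804/616) − 8.314 × ln(667/394)] = 4.09 J/K.

ΔS = 4.09 J/K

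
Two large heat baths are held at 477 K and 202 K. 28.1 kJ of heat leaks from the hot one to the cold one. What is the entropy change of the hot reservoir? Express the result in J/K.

The hot reservoir loses heat Q, so ΔS_hot = −Q/T_H = −28100/477 = -58.9 J/K.

ΔS_hot = -58.9 J/K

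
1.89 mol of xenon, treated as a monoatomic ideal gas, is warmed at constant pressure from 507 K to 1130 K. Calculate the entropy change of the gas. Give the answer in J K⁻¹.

At constant pressure, ΔS = nC_p ln(T₂/T₁) with C_p = 5R/2 = 20.79 J mol⁻¹ K⁻¹.
ΔS = 1.89 × 20.79 × ln(1130/507) = 31.5 J/K.

ΔS = 31.5 J/K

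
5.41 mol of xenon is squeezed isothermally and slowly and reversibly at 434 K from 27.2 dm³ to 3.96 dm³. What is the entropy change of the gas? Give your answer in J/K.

For an isothermal ideal gas ΔS_gas = nR ln(V₂/V₁) = 5.41 × 8.314 × ln(3.96/27.2) = -86.7 J/K.

ΔS_gas = -86.7 J/K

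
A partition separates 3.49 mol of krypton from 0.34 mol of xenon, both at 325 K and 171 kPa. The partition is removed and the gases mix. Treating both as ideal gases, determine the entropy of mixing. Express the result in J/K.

Mole fractions: x_A = 3.49/3.83 = 0.911, x_B = 0.0888.
ΔS_mix = −R(n_A ln x_A + n_B ln x_B) = −8.314 × (3.49 ln 0.911 + 0.34 ln 0.0888) = 9.54 J/K.

ΔS_mix = 9.54 J/K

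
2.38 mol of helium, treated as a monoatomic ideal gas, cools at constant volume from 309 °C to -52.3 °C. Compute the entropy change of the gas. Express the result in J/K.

In kelvin: T₁ = 582.15 K, T₂ = 220.85 K. At constant volume, ΔS = nC_V ln(T₂/T₁) with C_V = 3R/2 = 12.47 J mol⁻¹ K⁻¹.
ΔS = 2.38 × 12.47 × ln(220.85/582.15) = -28.8 J/K.

ΔS = -28.8 J/K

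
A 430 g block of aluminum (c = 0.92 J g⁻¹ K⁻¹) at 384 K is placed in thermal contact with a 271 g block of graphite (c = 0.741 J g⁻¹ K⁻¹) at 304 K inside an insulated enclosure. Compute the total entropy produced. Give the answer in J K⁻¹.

Energy balance: T_f = (m₁c₁T₁ + m₂c₂T₂)/(m₁c₁ + m₂c₂) = 357.06 K.
ΔS₁ = m₁c₁ ln(T_f/T₁) = 395.6 × ln(357.06/384) = -28.77 J/K.
ΔS₂ = m₂c₂ ln(T_f/T₂) = 200.811 × ln(357.06/304) = 32.31 J/K.
ΔS_total = -28.77 + 32.31 = 3.54 J/K.

ΔS_total = 3.54 J/K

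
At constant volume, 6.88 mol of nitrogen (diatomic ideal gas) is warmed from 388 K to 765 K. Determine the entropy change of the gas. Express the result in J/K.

ΔS = 97.1 J/K

At constant volume, ΔS = nC_V ln(T₂/T₁) with C_V = 5R/2 = 20.79 J mol⁻¹ K⁻¹.
ΔS = 6.88 × 20.79 × ln(765/388) = 97.1 J/K.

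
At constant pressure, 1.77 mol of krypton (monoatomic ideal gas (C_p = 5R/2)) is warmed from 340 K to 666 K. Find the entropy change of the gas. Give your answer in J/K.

ΔS = 24.7 J/K

At constant pressure, ΔS = nC_p ln(T₂/T₁) with C_p = 5R/2 = 20.79 J mol⁻¹ K⁻¹.
ΔS = 1.77 × 20.79 × ln(666/340) = 24.7 J/K.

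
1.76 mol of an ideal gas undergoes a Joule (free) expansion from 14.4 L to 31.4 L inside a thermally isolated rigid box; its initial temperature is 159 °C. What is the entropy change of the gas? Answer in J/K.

ΔS_gas = 11.4 J/K

No heat is exchanged and no work is done, so the ideal-gas temperature stays constant.
Entropy is a state function; using a reversible isothermal path, ΔS_gas = nR ln(V₂/V₁) = 1.76 × 8.314 × ln(31.4/14.4) = 11.4 J/K.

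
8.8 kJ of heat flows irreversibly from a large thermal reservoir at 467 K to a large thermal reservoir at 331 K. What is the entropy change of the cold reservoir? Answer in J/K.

The cold reservoir gains heat Q, so ΔS_cold = +Q/T_C = 8800/331 = 26.6 J/K.

ΔS_cold = 26.6 J/K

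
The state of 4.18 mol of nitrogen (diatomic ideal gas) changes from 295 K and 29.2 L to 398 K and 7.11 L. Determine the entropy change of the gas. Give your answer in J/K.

ΔS = -23.1 J/K

Entropy is a state function: ΔS = nC_V ln(T₂/T₁) + nR ln(V₂/V₁), with C_V = 5R/2 = 20.79 J mol⁻¹ K⁻¹ for a diatomic ideal gas.
ΔS = 4.18 × [20.79 × ln(398/295) + 8.314 × ln(7.11/29.2)] = -23.1 J/K.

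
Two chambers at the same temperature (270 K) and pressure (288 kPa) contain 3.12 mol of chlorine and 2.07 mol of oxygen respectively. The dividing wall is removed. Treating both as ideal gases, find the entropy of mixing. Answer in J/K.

ΔS_mix = 29 J/K

Mole fractions: x_A = 3.12/5.19 = 0.601, x_B = 0.399.
ΔS_mix = −R(n_A ln x_A + n_B ln x_B) = −8.314 × (3.12 ln 0.601 + 2.07 ln 0.399) = 29 J/K.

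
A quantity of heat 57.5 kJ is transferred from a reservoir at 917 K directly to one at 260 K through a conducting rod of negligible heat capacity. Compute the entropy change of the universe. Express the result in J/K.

ΔS_total = 158 J/K

ΔS_hot = −Q/T_H = −57500/917 = -62.7 J/K and ΔS_cold = +Q/T_C = 57500/260 = 221.2 J/K.
ΔS_total = -62.7 + 221.2 = 158 J/K, positive as the second law requires.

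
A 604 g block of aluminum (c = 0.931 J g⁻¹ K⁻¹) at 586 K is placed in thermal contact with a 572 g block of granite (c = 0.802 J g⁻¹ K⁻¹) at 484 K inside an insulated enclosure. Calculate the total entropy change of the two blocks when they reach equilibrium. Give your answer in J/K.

Energy balance: T_f = (m₁c₁T₁ + m₂c₂T₂)/(m₁c₁ + m₂c₂) = 540.17 K.
ΔS₁ = m₁c₁ ln(T_f/T₁) = 562.324 × ln(540.17/586) = -45.79 J/K.
ΔS₂ = m₂c₂ ln(T_f/T₂) = 458.744 × ln(540.17/484) = 50.37 J/K.
ΔS_total = -45.79 + 50.37 = 4.58 J/K.

ΔS_total = 4.58 J/K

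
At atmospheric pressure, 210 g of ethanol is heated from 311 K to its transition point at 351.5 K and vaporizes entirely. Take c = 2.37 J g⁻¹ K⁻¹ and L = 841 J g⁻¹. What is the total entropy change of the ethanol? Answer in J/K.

Warming step: ΔS₁ = m c ln(T_tr/T_i) = 210 × 2.37 × ln(351.5/311) = 60.93 J/K.
Phase change: ΔS₂ = +mL/T_tr = 210 × 841 / 351.5 = 502.4 J/K.
ΔS_total = (60.93) + (502.4) = 563 J/K.

ΔS = 563 J/K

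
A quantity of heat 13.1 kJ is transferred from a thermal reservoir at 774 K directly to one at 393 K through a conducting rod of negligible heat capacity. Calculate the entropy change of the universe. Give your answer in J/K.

ΔS_hot = −Q/T_H = −13100/774 = -16.93 J/K and ΔS_cold = +Q/T_C = 13100/393 = 33.33 J/K.
ΔS_total = -16.93 + 33.33 = 16.4 J/K, positive as the second law requires.

ΔS_total = 16.4 J/K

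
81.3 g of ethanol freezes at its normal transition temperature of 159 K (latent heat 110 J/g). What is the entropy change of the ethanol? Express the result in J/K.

Heat released by the substance: Q = −mL = −81.3 × 110 = −8943 J.
At constant T, ΔS = Q_rev/T = −8943 / 159 = -56.2 J/K.

ΔS = -56.2 J/K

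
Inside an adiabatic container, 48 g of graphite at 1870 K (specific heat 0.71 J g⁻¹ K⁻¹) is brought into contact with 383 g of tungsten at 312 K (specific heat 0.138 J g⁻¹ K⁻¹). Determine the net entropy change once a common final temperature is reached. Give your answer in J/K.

Energy balance: T_f = (m₁c₁T₁ + m₂c₂T₂)/(m₁c₁ + m₂c₂) = 922.77 K.
ΔS₁ = m₁c₁ ln(T_f/T₁) = 34.08 × ln(922.77/1870) = -24.07 J/K.
ΔS₂ = m₂c₂ ln(T_f/T₂) = 52.854 × ln(922.77/312) = 57.31 J/K.
ΔS_total = -24.07 + 57.31 = 33.2 J/K.

ΔS_total = 33.2 J/K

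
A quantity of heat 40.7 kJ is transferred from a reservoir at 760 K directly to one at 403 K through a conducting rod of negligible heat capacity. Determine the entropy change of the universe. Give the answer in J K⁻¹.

ΔS_total = 47.4 J/K

ΔS_hot = −Q/T_H = −40700/760 = -53.553 J/K and ΔS_cold = +Q/T_C = 40700/403 = 100.99 J/K.
ΔS_total = -53.553 + 100.99 = 47.4 J/K, positive as the second law requires.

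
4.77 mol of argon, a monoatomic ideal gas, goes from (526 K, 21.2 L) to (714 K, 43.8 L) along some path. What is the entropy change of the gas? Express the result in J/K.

Entropy is a state function: ΔS = nC_V ln(T₂/T₁) + nR ln(V₂/V₁), with C_V = 3R/2 = 12.47 J mol⁻¹ K⁻¹ for a monoatomic ideal gas.
ΔS = 4.77 × [12.47 × ln(714/526) + 8.314 × ln(43.8/21.2)] = 47 J/K.

ΔS = 47 J/K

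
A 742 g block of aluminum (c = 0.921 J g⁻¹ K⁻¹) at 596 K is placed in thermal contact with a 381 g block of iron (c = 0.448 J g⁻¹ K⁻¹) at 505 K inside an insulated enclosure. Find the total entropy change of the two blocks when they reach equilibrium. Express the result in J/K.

Energy balance: T_f = (m₁c₁T₁ + m₂c₂T₂)/(m₁c₁ + m₂c₂) = 577.81 K.
ΔS₁ = m₁c₁ ln(T_f/T₁) = 683.382 × ln(577.81/596) = -21.18 J/K.
ΔS₂ = m₂c₂ ln(T_f/T₂) = 170.688 × ln(577.81/505) = 22.99 J/K.
ΔS_total = -21.18 + 22.99 = 1.81 J/K.

ΔS_total = 1.81 J/K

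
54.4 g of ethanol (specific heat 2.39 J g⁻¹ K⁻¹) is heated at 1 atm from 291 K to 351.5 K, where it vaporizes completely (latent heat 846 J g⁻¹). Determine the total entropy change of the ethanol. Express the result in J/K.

ΔS = 155 J/K

Warming step: ΔS₁ = m c ln(T_tr/T_i) = 54.4 × 2.39 × ln(351.5/291) = 24.56 J/K.
Phase change: ΔS₂ = +mL/T_tr = 54.4 × 846 / 351.5 = 130.9 J/K.
ΔS_total = (24.56) + (130.9) = 155 J/K.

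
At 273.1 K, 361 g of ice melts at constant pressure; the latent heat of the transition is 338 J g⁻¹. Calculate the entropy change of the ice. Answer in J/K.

ΔS = 447 J/K

Heat absorbed by the substance: Q = mL = 361 × 338 = 122018 J.
At constant T, ΔS = Q_rev/T = 122018 / 273.1 = 447 J/K.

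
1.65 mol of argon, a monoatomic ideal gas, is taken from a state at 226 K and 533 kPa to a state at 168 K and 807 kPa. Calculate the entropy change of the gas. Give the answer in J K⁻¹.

ΔS = -15.9 J/K

ΔS = nC_p ln(T₂/T₁) − nR ln(P₂/P₁), with C_p = 5R/2 = 20.79 J mol⁻¹ K⁻¹ for a monoatomic ideal gas.
ΔS = 1.65 × [20.79 × ln(168/226) − 8.314 × ln(807/533)] = -15.9 J/K.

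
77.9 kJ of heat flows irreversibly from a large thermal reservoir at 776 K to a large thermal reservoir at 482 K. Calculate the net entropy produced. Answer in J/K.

ΔS_total = 61.2 J/K

ΔS_hot = −Q/T_H = −77900/776 = -100.4 J/K and ΔS_cold = +Q/T_C = 77900/482 = 161.6 J/K.
ΔS_total = -100.4 + 161.6 = 61.2 J/K, positive as the second law requires.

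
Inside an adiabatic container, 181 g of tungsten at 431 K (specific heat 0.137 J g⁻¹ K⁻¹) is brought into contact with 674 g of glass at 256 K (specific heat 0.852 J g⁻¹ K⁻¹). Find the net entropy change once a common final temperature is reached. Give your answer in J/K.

Energy balance: T_f = (m₁c₁T₁ + m₂c₂T₂)/(m₁c₁ + m₂c₂) = 263.24 K.
ΔS₁ = m₁c₁ ln(T_f/T₁) = 24.797 × ln(263.24/431) = -12.226 J/K.
ΔS₂ = m₂c₂ ln(T_f/T₂) = 574.248 × ln(263.24/256) = 16.024 J/K.
ΔS_total = -12.226 + 16.024 = 3.8 J/K.

ΔS_total = 3.8 J/K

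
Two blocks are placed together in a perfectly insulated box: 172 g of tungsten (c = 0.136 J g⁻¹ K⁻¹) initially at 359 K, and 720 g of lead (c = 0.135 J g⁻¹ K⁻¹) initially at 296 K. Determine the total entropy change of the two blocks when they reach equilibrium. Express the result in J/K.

ΔS_total = 0.365 J/K

Energy balance: T_f = (m₁c₁T₁ + m₂c₂T₂)/(m₁c₁ + m₂c₂) = 308.22 K.
ΔS₁ = m₁c₁ ln(T_f/T₁) = 23.392 × ln(308.22/359) = -3.567 J/K.
ΔS₂ = m₂c₂ ln(T_f/T₂) = 97.2 × ln(308.22/296) = 3.932 J/K.
ΔS_total = -3.567 + 3.932 = 0.365 J/K.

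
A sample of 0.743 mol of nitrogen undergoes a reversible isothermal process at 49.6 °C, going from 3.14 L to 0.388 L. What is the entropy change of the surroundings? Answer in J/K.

For an isothermal ideal gas ΔS_gas = nR ln(V₂/V₁) = 0.743 × 8.314 × ln(0.388/3.14) = -12.9 J/K.
The process is reversible, so ΔS_surr = −ΔS_gas = 12.9 J/K and ΔS_universe = 0.

ΔS_surr = 12.9 J/K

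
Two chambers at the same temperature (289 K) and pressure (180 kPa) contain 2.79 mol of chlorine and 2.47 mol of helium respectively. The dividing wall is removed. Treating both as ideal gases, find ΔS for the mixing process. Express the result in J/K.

Mole fractions: x_A = 2.79/5.26 = 0.53, x_B = 0.47.
ΔS_mix = −R(n_A ln x_A + n_B ln x_B) = −8.314 × (2.79 ln 0.53 + 2.47 ln 0.47) = 30.2 J/K.

ΔS_mix = 30.2 J/K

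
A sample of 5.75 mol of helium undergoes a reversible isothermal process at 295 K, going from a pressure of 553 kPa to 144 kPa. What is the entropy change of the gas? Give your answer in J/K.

For an isothermal ideal gas ΔS_gas = nR ln(P₁/P₂) = 5.75 × 8.314 × ln(553/144) = 64.3 J/K.

ΔS_gas = 64.3 J/K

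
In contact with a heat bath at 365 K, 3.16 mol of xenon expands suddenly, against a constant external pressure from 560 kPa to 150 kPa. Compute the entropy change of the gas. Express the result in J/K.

Entropy is a state function, so ΔS_gas depends only on the end states.
For an isothermal ideal gas ΔS_gas = nR ln(P₁/P₂) = 3.16 × 8.314 × ln(560/150) = 34.6 J/K.

ΔS_gas = 34.6 J/K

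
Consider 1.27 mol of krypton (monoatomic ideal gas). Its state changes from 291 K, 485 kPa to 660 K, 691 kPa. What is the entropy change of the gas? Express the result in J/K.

ΔS = 17.9 J/K

ΔS = nC_p ln(T₂/T₁) − nR ln(P₂/P₁), with C_p = 5R/2 = 20.79 J mol⁻¹ K⁻¹ for a monoatomic ideal gas.
ΔS = 1.27 × [20.79 × ln(660/291) − 8.314 × ln(691/485)] = 17.9 J/K.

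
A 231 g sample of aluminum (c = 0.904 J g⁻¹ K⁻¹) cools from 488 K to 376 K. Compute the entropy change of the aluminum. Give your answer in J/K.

ΔS = -54.4 J/K

ΔS = ∫dQ_rev/T = m c ln(T₂/T₁) = 231 × 0.904 × ln(376/488) = -54.4 J/K.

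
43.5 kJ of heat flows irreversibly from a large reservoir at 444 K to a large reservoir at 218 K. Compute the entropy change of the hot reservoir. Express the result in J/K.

ΔS_hot = -98 J/K

The hot reservoir loses heat Q, so ΔS_hot = −Q/T_H = −43500/444 = -98 J/K.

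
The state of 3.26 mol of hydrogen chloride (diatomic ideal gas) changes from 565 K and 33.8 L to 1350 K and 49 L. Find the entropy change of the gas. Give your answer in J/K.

Entropy is a state function: ΔS = nC_V ln(T₂/T₁) + nR ln(V₂/V₁), with C_V = 5R/2 = 20.79 J mol⁻¹ K⁻¹ for a diatomic ideal gas.
ΔS = 3.26 × [20.79 × ln(1350/565) + 8.314 × ln(49/33.8)] = 69.1 J/K.

ΔS = 69.1 J/K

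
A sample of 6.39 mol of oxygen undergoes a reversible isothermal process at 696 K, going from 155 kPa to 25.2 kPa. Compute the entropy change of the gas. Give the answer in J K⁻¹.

For an isothermal ideal gas ΔS_gas = nR ln(P₁/P₂) = 6.39 × 8.314 × ln(155/25.2) = 96.5 J/K.

ΔS_gas = 96.5 J/K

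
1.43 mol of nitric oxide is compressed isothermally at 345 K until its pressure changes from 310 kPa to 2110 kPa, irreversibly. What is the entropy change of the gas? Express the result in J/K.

ΔS_gas = -22.8 J/K

Entropy is a state function, so ΔS_gas depends only on the end states.
For an isothermal ideal gas ΔS_gas = nR ln(P₁/P₂) = 1.43 × 8.314 × ln(310/2110) = -22.8 J/K.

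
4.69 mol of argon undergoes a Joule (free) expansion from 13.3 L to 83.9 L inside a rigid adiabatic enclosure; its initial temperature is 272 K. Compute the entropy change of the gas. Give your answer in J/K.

For an ideal gas in free expansion Q = 0 and W = 0, so T is unchanged.
Entropy is a state function; using a reversible isothermal path, ΔS_gas = nR ln(V₂/V₁) = 4.69 × 8.314 × ln(83.9/13.3) = 71.8 J/K.

ΔS_gas = 71.8 J/K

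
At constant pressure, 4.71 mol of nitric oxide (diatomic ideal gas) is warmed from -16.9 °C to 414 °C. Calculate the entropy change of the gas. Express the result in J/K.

ΔS = 135 J/K

In kelvin: T₁ = 256.25 K, T₂ = 687.15 K. At constant pressure, ΔS = nC_p ln(T₂/T₁) with C_p = 7R/2 = 29.1 J mol⁻¹ K⁻¹.
ΔS = 4.71 × 29.1 × ln(687.15/256.25) = 135 J/K.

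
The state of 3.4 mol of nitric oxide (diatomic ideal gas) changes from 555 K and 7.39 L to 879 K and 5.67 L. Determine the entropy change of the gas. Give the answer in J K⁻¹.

Entropy is a state function: ΔS = nC_V ln(T₂/T₁) + nR ln(V₂/V₁), with C_V = 5R/2 = 20.79 J mol⁻¹ K⁻¹ for a diatomic ideal gas.
ΔS = 3.4 × [20.79 × ln(879/555) + 8.314 × ln(5.67/7.39)] = 25 J/K.

ΔS = 25 J/K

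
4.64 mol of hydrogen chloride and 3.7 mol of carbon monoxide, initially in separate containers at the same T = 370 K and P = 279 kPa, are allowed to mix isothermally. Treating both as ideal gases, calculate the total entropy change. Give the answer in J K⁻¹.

ΔS_mix = 47.6 J/K

Mole fractions: x_A = 4.64/8.34 = 0.556, x_B = 0.444.
ΔS_mix = −R(n_A ln x_A + n_B ln x_B) = −8.314 × (4.64 ln 0.556 + 3.7 ln 0.444) = 47.6 J/K.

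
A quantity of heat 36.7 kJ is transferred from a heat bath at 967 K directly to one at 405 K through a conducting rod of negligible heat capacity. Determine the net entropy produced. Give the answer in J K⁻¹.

ΔS_total = 52.7 J/K

ΔS_hot = −Q/T_H = −36700/967 = -37.95 J/K and ΔS_cold = +Q/T_C = 36700/405 = 90.62 J/K.
ΔS_total = -37.95 + 90.62 = 52.7 J/K, positive as the second law requires.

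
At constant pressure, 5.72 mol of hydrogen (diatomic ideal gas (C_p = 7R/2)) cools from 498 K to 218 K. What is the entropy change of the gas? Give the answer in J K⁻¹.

ΔS = -138 J/K

At constant pressure, ΔS = nC_p ln(T₂/T₁) with C_p = 7R/2 = 29.1 J mol⁻¹ K⁻¹.
ΔS = 5.72 × 29.1 × ln(218/498) = -138 J/K.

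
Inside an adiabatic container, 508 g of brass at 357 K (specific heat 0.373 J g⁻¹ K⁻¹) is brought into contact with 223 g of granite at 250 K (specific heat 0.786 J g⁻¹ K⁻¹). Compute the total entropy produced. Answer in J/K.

Energy balance: T_f = (m₁c₁T₁ + m₂c₂T₂)/(m₁c₁ + m₂c₂) = 305.58 K.
ΔS₁ = m₁c₁ ln(T_f/T₁) = 189.484 × ln(305.58/357) = -29.47 J/K.
ΔS₂ = m₂c₂ ln(T_f/T₂) = 175.278 × ln(305.58/250) = 35.19 J/K.
ΔS_total = -29.47 + 35.19 = 5.72 J/K.

ΔS_total = 5.72 J/K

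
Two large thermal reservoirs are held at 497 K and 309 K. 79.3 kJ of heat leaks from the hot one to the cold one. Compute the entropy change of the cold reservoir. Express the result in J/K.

The cold reservoir gains heat Q, so ΔS_cold = +Q/T_C = 79300/309 = 257 J/K.

ΔS_cold = 257 J/K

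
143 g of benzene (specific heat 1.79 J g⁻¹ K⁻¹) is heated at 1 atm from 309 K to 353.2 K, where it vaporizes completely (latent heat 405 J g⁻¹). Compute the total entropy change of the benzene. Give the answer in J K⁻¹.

Warming step: ΔS₁ = m c ln(T_tr/T_i) = 143 × 1.79 × ln(353.2/309) = 34.22 J/K.
Phase change: ΔS₂ = +mL/T_tr = 143 × 405 / 353.2 = 164 J/K.
ΔS_total = (34.22) + (164) = 198 J/K.

ΔS = 198 J/K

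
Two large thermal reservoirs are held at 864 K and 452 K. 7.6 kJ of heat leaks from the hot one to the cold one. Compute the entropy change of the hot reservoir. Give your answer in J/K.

ΔS_hot = -8.8 J/K

The hot reservoir loses heat Q, so ΔS_hot = −Q/T_H = −7600/864 = -8.8 J/K.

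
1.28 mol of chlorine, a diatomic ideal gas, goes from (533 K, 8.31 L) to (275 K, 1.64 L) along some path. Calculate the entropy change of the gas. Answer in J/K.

Entropy is a state function: ΔS = nC_V ln(T₂/T₁) + nR ln(V₂/V₁), with C_V = 5R/2 = 20.79 J mol⁻¹ K⁻¹ for a diatomic ideal gas.
ΔS = 1.28 × [20.79 × ln(275/533) + 8.314 × ln(1.64/8.31)] = -34.9 J/K.

ΔS = -34.9 J/K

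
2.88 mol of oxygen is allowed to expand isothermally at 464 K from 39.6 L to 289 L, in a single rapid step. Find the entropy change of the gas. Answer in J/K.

Entropy is a state function, so ΔS_gas depends only on the end states.
For an isothermal ideal gas ΔS_gas = nR ln(V₂/V₁) = 2.88 × 8.314 × ln(289/39.6) = 47.6 J/K.

ΔS_gas = 47.6 J/K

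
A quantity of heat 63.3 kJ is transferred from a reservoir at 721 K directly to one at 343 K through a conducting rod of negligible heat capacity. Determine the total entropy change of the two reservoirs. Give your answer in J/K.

ΔS_total = 96.8 J/K

ΔS_hot = −Q/T_H = −63300/721 = -87.795 J/K and ΔS_cold = +Q/T_C = 63300/343 = 184.55 J/K.
ΔS_total = -87.795 + 184.55 = 96.8 J/K, positive as the second law requires.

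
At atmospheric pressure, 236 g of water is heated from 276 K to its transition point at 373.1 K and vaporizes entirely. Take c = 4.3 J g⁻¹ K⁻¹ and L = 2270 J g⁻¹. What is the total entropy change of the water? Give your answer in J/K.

Warming step: ΔS₁ = m c ln(T_tr/T_i) = 236 × 4.3 × ln(373.1/276) = 305.9 J/K.
Phase change: ΔS₂ = +mL/T_tr = 236 × 2270 / 373.1 = 1436 J/K.
ΔS_total = (305.9) + (1436) = 1740 J/K.

ΔS = 1740 J/K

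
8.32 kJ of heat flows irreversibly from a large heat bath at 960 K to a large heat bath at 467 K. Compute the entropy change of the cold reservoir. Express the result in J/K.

ΔS_cold = 17.8 J/K

The cold reservoir gains heat Q, so ΔS_cold = +Q/T_C = 8320/467 = 17.8 J/K.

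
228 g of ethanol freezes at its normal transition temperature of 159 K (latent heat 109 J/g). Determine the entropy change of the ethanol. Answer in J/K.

Heat released by the substance: Q = −mL = −228 × 109 = −24852 J.
At constant T, ΔS = Q_rev/T = −24852 / 159 = -156 J/K.

ΔS = -156 J/K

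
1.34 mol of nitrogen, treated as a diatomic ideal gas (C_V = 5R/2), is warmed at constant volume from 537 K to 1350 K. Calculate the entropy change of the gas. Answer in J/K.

At constant volume, ΔS = nC_V ln(T₂/T₁) with C_V = 5R/2 = 20.79 J mol⁻¹ K⁻¹.
ΔS = 1.34 × 20.79 × ln(1350/537) = 25.7 J/K.

ΔS = 25.7 J/K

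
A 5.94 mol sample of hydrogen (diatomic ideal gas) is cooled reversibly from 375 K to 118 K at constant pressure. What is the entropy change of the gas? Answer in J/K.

ΔS = -200 J/K

At constant pressure, ΔS = nC_p ln(T₂/T₁) with C_p = 7R/2 = 29.1 J mol⁻¹ K⁻¹.
ΔS = 5.94 × 29.1 × ln(118/375) = -200 J/K.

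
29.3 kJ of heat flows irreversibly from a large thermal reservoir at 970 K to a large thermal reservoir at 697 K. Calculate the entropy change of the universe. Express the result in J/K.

ΔS_hot = −Q/T_H = −29300/970 = -30.21 J/K and ΔS_cold = +Q/T_C = 29300/697 = 42.04 J/K.
ΔS_total = -30.21 + 42.04 = 11.8 J/K, positive as the second law requires.

ΔS_total = 11.8 J/K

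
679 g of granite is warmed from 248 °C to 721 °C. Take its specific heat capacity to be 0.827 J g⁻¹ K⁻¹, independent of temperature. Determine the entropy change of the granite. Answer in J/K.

In kelvin: T₁ = 521.15 K, T₂ = 994.15 K. ΔS = ∫dQ_rev/T = m c ln(T₂/T₁) = 679 × 0.827 × ln(994.15/521.15) = 363 J/K.

ΔS = 363 J/K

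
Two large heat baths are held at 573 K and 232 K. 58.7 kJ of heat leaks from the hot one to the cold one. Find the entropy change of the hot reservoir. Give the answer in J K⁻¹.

ΔS_hot = -102 J/K

The hot reservoir loses heat Q, so ΔS_hot = −Q/T_H = −58700/573 = -102 J/K.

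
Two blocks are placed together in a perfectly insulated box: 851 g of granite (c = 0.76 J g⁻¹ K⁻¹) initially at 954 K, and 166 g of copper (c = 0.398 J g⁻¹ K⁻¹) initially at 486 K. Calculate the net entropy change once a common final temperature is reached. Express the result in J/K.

Energy balance: T_f = (m₁c₁T₁ + m₂c₂T₂)/(m₁c₁ + m₂c₂) = 910.62 K.
ΔS₁ = m₁c₁ ln(T_f/T₁) = 646.76 × ln(910.62/954) = -30.1 J/K.
ΔS₂ = m₂c₂ ln(T_f/T₂) = 66.068 × ln(910.62/486) = 41.49 J/K.
ΔS_total = -30.1 + 41.49 = 11.4 J/K.

ΔS_total = 11.4 J/K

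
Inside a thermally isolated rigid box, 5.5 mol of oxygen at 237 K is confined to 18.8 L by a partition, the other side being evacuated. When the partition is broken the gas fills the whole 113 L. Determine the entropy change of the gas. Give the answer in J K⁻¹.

ΔS_gas = 82 J/K

No heat is exchanged and no work is done, so the ideal-gas temperature stays constant.
Entropy is a state function; using a reversible isothermal path, ΔS_gas = nR ln(V₂/V₁) = 5.5 × 8.314 × ln(113/18.8) = 82 J/K.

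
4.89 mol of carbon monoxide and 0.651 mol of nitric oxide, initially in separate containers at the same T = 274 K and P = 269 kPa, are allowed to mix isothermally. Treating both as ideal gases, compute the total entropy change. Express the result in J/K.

ΔS_mix = 16.7 J/K

Mole fractions: x_A = 4.89/5.54 = 0.883, x_B = 0.117.
ΔS_mix = −R(n_A ln x_A + n_B ln x_B) = −8.314 × (4.89 ln 0.883 + 0.651 ln 0.117) = 16.7 J/K.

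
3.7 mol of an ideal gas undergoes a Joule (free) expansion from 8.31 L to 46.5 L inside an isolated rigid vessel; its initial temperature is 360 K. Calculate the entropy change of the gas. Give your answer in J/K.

For an ideal gas in free expansion Q = 0 and W = 0, so T is unchanged.
Entropy is a state function; using a reversible isothermal path, ΔS_gas = nR ln(V₂/V₁) = 3.7 × 8.314 × ln(46.5/8.31) = 53 J/K.

ΔS_gas = 53 J/K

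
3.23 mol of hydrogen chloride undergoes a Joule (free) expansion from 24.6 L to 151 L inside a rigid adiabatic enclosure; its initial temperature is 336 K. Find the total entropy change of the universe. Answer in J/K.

ΔS_universe = 48.7 J/K

For an ideal gas in free expansion Q = 0 and W = 0, so T is unchanged.
Entropy is a state function; using a reversible isothermal path, ΔS_gas = nR ln(V₂/V₁) = 3.23 × 8.314 × ln(151/24.6) = 48.7 J/K.
The insulated surroundings exchange no heat, so ΔS_surr = 0 and ΔS_universe = ΔS_gas.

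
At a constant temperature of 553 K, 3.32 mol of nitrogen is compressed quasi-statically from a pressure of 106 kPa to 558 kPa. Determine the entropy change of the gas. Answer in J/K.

For an isothermal ideal gas ΔS_gas = nR ln(P₁/P₂) = 3.32 × 8.314 × ln(106/558) = -45.8 J/K.

ΔS_gas = -45.8 J/K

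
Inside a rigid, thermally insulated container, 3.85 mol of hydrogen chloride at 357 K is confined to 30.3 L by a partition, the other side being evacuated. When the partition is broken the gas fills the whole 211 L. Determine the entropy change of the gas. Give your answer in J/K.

For an ideal gas in free expansion Q = 0 and W = 0, so T is unchanged.
Entropy is a state function; using a reversible isothermal path, ΔS_gas = nR ln(V₂/V₁) = 3.85 × 8.314 × ln(211/30.3) = 62.1 J/K.

ΔS_gas = 62.1 J/K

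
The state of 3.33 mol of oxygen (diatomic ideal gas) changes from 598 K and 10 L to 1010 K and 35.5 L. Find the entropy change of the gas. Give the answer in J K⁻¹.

ΔS = 71.4 J/K

Entropy is a state function: ΔS = nC_V ln(T₂/T₁) + nR ln(V₂/V₁), with C_V = 5R/2 = 20.79 J mol⁻¹ K⁻¹ for a diatomic ideal gas.
ΔS = 3.33 × [20.79 × ln(1010/598) + 8.314 × ln(35.5/10)] = 71.4 J/K.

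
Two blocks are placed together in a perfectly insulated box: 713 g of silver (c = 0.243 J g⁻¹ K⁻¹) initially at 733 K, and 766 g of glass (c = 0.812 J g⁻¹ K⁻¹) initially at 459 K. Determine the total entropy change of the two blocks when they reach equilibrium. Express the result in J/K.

ΔS_total = 16.1 J/K

Energy balance: T_f = (m₁c₁T₁ + m₂c₂T₂)/(m₁c₁ + m₂c₂) = 518.7 K.
ΔS₁ = m₁c₁ ln(T_f/T₁) = 173.259 × ln(518.7/733) = -59.92 J/K.
ΔS₂ = m₂c₂ ln(T_f/T₂) = 621.992 × ln(518.7/459) = 76.05 J/K.
ΔS_total = -59.92 + 76.05 = 16.1 J/K.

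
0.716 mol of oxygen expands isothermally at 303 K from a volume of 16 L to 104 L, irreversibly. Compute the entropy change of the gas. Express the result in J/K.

ΔS_gas = 11.1 J/K

Entropy is a state function, so ΔS_gas depends only on the end states.
For an isothermal ideal gas ΔS_gas = nR ln(V₂/V₁) = 0.716 × 8.314 × ln(104/16) = 11.1 J/K.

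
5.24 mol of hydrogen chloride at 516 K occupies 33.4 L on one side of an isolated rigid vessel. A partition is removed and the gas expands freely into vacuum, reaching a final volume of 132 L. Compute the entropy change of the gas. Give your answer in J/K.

For an ideal gas in free expansion Q = 0 and W = 0, so T is unchanged.
Entropy is a state function; using a reversible isothermal path, ΔS_gas = nR ln(V₂/V₁) = 5.24 × 8.314 × ln(132/33.4) = 59.9 J/K.

ΔS_gas = 59.9 J/K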